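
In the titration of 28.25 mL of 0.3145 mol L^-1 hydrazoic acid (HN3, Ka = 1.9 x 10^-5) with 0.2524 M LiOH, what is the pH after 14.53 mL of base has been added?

4.57

Initial n(HN3) = 0.3145 x 0.02825 = 0.008885 mol.
n(LiOH) added = 0.2524 x 0.01453 = 0.003667 mol, converting that many moles of HN3 to N3-.
Remaining n(HN3) = 0.005217 mol; n(N3-) = 0.003667 mol.
By Henderson-Hasselbalch, pH = pKa + log([A^-]/[HA]) = 4.72 + log(0.003667/0.005217) = 4.72 + (-0.15) = 4.57.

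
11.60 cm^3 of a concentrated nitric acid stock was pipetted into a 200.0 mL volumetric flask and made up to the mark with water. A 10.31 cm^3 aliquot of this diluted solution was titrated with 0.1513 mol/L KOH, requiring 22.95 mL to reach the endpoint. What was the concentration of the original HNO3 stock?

5.81 M

n(KOH) = 0.1513 x 0.02295 = 0.003472 mol.
n(HNO3) in the aliquot = 0.003472 mol.
[diluted HNO3] = 0.003472 / 0.01031 = 0.3368 M.
Dilution factor = 200.0/11.60 = 17.24, so [stock] = 0.3368 x 17.24 = 5.81 M.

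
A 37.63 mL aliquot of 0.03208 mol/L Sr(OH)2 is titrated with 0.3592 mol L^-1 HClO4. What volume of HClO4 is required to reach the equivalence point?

6.72 mL

n(Sr(OH)2) = 0.03208 mol/L x 0.03763 L = 0.001207 mol.
The neutralisation is 1 Sr(OH)2 : 2 HClO4, so n(HClO4) = 0.001207 x 2/1 = 0.002414 mol.
V(HClO4) = 0.002414 / 0.3592 = 0.006721 L = 6.72 mL.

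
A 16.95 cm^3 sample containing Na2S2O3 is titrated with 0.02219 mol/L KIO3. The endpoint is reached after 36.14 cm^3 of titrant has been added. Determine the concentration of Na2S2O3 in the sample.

n(KIO3) = 0.02219 x 0.03614 = 0.0008019 mol.
From the balanced equation, 1 mol KIO3 reacts with 6 mol Na2S2O3, so n(Na2S2O3) = 0.0008019 x 6/1 = 0.004812 mol.
[Na2S2O3] = 0.004812 / 0.01695 L = 0.284 M.

0.284 M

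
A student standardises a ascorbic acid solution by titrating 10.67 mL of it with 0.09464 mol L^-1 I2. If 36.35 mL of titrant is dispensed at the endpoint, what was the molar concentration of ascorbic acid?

0.322 M

n(I2) = 0.09464 x 0.03635 = 0.003440 mol.
From the balanced equation, 1 mol I2 reacts with 1 mol ascorbic acid, so n(ascorbic acid) = 0.003440 x 1/1 = 0.003440 mol.
[ascorbic acid] = 0.003440 / 0.01067 L = 0.322 M.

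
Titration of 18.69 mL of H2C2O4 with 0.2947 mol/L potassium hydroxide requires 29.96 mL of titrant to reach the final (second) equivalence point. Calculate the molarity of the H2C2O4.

n(KOH) = 0.2947 x 0.02996 = 0.008829 mol.
At the final (second) equivalence point, 2 mol OH^- react per mol H2C2O4, so n(H2C2O4) = 0.008829 / 2 = 0.004415 mol.
[H2C2O4] = 0.004415 / 0.01869 L = 0.236 M.

0.236 M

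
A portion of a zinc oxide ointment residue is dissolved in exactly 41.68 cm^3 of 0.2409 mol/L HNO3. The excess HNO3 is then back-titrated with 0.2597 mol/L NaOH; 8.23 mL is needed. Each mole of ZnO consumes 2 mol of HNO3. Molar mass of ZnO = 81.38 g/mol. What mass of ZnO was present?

Total n(HNO3) added = 0.2409 x 0.04168 = 0.01004 mol.
n(NaOH) used = 0.2597 x 0.008230 = 0.002137 mol, which equals the excess n(HNO3).
So n(HNO3) consumed by the sample = 0.01004 - 0.002137 = 0.007903 mol.
n(ZnO) = 0.007903 / 2 = 0.003952 mol.
mass = 0.003952 mol x 81.38 g/mol = 0.322 g.

0.322 g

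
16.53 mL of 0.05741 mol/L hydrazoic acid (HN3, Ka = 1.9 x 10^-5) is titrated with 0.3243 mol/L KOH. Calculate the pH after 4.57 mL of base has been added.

n(acid) = 0.05741 x 0.01653 = 0.0009490 mol; n(KOH) added = 0.3243 x 0.004570 = 0.001482 mol.
Base is in excess by 0.001482 - 0.0009490 = 0.0005331 mol in a total volume of 0.02110 L.
[OH^-] = 0.0005331/0.02110 = 0.02526 M, so pOH = 1.60 and pH = 14.00 - 1.60 = 12.40.

12.40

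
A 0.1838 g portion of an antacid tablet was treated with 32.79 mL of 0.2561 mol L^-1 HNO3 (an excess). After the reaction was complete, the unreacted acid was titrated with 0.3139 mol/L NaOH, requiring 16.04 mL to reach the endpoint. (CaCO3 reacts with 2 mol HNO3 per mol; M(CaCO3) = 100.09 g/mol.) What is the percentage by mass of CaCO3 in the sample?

Total n(HNO3) added = 0.2561 x 0.03279 = 0.008398 mol.
n(NaOH) used = 0.3139 x 0.01604 = 0.005035 mol, which equals the excess n(HNO3).
So n(HNO3) consumed by the sample = 0.008398 - 0.005035 = 0.003363 mol.
n(CaCO3) = 0.003363 / 2 = 0.001681 mol.
mass CaCO3 = 0.001681 x 100.09 = 0.1683 g, so %CaCO3 = 0.1683/0.1838 x 100 = 91.6%.

91.6%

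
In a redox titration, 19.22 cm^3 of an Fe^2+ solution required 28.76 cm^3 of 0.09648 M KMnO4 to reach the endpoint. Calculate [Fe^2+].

0.722 M

n(KMnO4) = 0.09648 x 0.02876 = 0.002775 mol.
From the balanced equation, 1 mol KMnO4 reacts with 5 mol Fe^2+, so n(Fe^2+) = 0.002775 x 5/1 = 0.01387 mol.
[Fe^2+] = 0.01387 / 0.01922 L = 0.722 M.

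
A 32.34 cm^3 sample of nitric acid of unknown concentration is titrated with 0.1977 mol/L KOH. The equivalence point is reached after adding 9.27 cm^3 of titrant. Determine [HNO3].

n(KOH) delivered = 0.1977 x 0.009270 = 0.001833 mol.
For a 1:1 reaction, n(HNO3) = 0.001833 mol.
[HNO3] = 0.001833 mol / 0.03234 L = 0.0567 M.

0.0567 M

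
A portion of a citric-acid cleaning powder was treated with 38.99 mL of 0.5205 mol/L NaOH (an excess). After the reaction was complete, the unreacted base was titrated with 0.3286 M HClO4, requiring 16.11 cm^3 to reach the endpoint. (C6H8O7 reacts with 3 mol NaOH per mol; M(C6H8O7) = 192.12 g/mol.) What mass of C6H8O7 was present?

0.961 g

Total n(NaOH) added = 0.5205 x 0.03899 = 0.02029 mol.
n(HClO4) used = 0.3286 x 0.01611 = 0.005294 mol, which equals the excess n(NaOH).
So n(NaOH) consumed by the sample = 0.02029 - 0.005294 = 0.01500 mol.
n(C6H8O7) = 0.01500 / 3 = 0.005000 mol.
mass = 0.005000 mol x 192.12 g/mol = 0.961 g.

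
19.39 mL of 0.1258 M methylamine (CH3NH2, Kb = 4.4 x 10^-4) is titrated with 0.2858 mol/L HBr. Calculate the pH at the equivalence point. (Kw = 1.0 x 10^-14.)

n(CH3NH2) = 0.1258 x 0.01939 = 0.002439 mol; V(HBr) at equivalence = 0.002439/0.2858 = 0.008535 L.
At equivalence the base is fully converted to CH3NH3+; total volume = 0.02792 L, so [CH3NH3+] = 0.002439/0.02792 = 0.08735 M.
Ka(CH3NH3+) = Kw/Kb = 1.0e-14 / 4.4 x 10^-4 = 2.27e-11.
[H^+] = sqrt(Ka x [CH3NH3+]) = sqrt(2.27e-11 x 0.08735) = 1.41e-6 M.
pH = -log(1.41e-6) = 5.85.

5.85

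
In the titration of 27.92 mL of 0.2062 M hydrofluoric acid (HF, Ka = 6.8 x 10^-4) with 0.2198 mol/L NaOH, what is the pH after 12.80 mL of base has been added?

Initial n(HF) = 0.2062 x 0.02792 = 0.005757 mol.
n(NaOH) added = 0.2198 x 0.01280 = 0.002813 mol, converting that many moles of HF to F-.
Remaining n(HF) = 0.002944 mol; n(F-) = 0.002813 mol.
By Henderson-Hasselbalch, pH = pKa + log([A^-]/[HA]) = 3.17 + log(0.002813/0.002944) = 3.17 + (-0.02) = 3.15.

3.15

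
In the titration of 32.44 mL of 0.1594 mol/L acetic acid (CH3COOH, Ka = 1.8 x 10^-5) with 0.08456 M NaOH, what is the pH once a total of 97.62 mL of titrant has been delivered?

12.37

n(acid) = 0.1594 x 0.03244 = 0.005171 mol; n(NaOH) added = 0.08456 x 0.09762 = 0.008255 mol.
Base is in excess by 0.008255 - 0.005171 = 0.003084 mol in a total volume of 0.1301 L.
[OH^-] = 0.003084/0.1301 = 0.02371 M, so pOH = 1.63 and pH = 14.00 - 1.63 = 12.37.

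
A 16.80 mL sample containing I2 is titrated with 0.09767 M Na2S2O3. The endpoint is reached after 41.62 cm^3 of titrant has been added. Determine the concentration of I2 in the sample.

n(Na2S2O3) = 0.09767 x 0.04162 = 0.004065 mol.
From the balanced equation, 2 mol Na2S2O3 reacts with 1 mol I2, so n(I2) = 0.004065 x 1/2 = 0.002033 mol.
[I2] = 0.002033 / 0.01680 L = 0.121 M.

0.121 M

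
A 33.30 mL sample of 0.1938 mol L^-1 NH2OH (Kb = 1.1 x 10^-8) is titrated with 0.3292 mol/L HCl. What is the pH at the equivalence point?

n(NH2OH) = 0.1938 x 0.03330 = 0.006454 mol; V(HCl) at equivalence = 0.006454/0.3292 = 0.01960 L.
At equivalence the base is fully converted to NH3OH+; total volume = 0.05290 L, so [NH3OH+] = 0.006454/0.05290 = 0.1220 M.
Ka(NH3OH+) = Kw/Kb = 1.0e-14 / 1.1 x 10^-8 = 9.09e-7.
[H^+] = sqrt(Ka x [NH3OH+]) = sqrt(9.09e-7 x 0.1220) = 0.000333 M.
pH = -log(0.000333) = 3.48.

3.48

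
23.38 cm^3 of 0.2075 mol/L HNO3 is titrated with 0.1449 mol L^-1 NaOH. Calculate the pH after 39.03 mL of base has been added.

12.11

n(acid) = 0.2075 x 0.02338 = 0.004851 mol; n(NaOH) added = 0.1449 x 0.03903 = 0.005655 mol.
Base is in excess by 0.005655 - 0.004851 = 0.0008041 mol in a total volume of 0.06241 L.
[OH^-] = 0.0008041/0.06241 = 0.01288 M, so pOH = 1.89 and pH = 14.00 - 1.89 = 12.11.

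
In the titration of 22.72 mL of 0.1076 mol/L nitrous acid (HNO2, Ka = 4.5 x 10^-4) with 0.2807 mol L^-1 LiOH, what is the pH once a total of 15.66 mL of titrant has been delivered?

n(acid) = 0.1076 x 0.02272 = 0.002445 mol; n(LiOH) added = 0.2807 x 0.01566 = 0.004396 mol.
Base is in excess by 0.004396 - 0.002445 = 0.001951 mol in a total volume of 0.03838 L.
[OH^-] = 0.001951/0.03838 = 0.05084 M, so pOH = 1.29 and pH = 14.00 - 1.29 = 12.71.

12.71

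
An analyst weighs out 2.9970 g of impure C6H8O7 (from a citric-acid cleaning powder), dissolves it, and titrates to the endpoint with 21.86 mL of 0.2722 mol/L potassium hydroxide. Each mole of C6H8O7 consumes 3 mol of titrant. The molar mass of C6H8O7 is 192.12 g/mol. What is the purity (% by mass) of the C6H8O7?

12.7%

n(KOH) = 0.2722 x 0.02186 = 0.005950 mol.
n(C6H8O7) = 0.005950 / 3 = 0.001983 mol.
mass of C6H8O7 = 0.001983 x 192.12 = 0.3811 g.
% purity = 0.3811 / 2.9970 x 100 = 12.7%.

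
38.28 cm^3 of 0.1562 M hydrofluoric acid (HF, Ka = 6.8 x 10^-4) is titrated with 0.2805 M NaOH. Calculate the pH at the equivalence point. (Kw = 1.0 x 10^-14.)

8.08

n(HF) = 0.1562 x 0.03828 = 0.005979 mol; V(NaOH) at equivalence = 0.005979/0.2805 = 0.02132 L.
At equivalence all the acid is converted to F-; total volume = 0.03828 + 0.02132 = 0.05960 L, so [F-] = 0.005979/0.05960 = 0.1003 M.
Kb = Kw/Ka = 1.0e-14 / 6.8 x 10^-4 = 1.47e-11.
[OH^-] = sqrt(Kb x [F-]) = sqrt(1.47e-11 x 0.1003) = 1.21e-6 M.
pOH = 5.92, so pH = 14.00 - 5.92 = 8.08.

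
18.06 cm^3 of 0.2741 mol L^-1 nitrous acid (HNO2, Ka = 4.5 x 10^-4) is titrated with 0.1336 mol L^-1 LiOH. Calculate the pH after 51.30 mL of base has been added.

n(acid) = 0.2741 x 0.01806 = 0.004950 mol; n(LiOH) added = 0.1336 x 0.05130 = 0.006854 mol.
Base is in excess by 0.006854 - 0.004950 = 0.001903 mol in a total volume of 0.06936 L.
[OH^-] = 0.001903/0.06936 = 0.02744 M, so pOH = 1.56 and pH = 14.00 - 1.56 = 12.44.

12.44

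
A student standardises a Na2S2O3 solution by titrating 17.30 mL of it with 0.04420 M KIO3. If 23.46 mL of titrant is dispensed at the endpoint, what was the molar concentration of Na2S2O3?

0.360 M

n(KIO3) = 0.04420 x 0.02346 = 0.001037 mol.
From the balanced equation, 1 mol KIO3 reacts with 6 mol Na2S2O3, so n(Na2S2O3) = 0.001037 x 6/1 = 0.006222 mol.
[Na2S2O3] = 0.006222 / 0.01730 L = 0.360 M.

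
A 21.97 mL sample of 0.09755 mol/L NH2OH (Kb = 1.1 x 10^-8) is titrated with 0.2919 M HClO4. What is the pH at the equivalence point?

n(NH2OH) = 0.09755 x 0.02197 = 0.002143 mol; V(HClO4) at equivalence = 0.002143/0.2919 = 0.007342 L.
At equivalence the base is fully converted to NH3OH+; total volume = 0.02931 L, so [NH3OH+] = 0.002143/0.02931 = 0.07312 M.
Ka(NH3OH+) = Kw/Kb = 1.0e-14 / 1.1 x 10^-8 = 9.09e-7.
[H^+] = sqrt(Ka x [NH3OH+]) = sqrt(9.09e-7 x 0.07312) = 0.000258 M.
pH = -log(0.000258) = 3.59.

3.59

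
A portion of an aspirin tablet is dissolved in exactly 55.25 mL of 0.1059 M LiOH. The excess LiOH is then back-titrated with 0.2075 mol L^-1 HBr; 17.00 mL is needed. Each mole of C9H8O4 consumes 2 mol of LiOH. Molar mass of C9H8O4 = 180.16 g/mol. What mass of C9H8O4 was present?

0.209 g

Total n(LiOH) added = 0.1059 x 0.05525 = 0.005851 mol.
n(HBr) used = 0.2075 x 0.01700 = 0.003527 mol, which equals the excess n(LiOH).
So n(LiOH) consumed by the sample = 0.005851 - 0.003527 = 0.002323 mol.
n(C9H8O4) = 0.002323 / 2 = 0.001162 mol.
mass = 0.001162 mol x 180.16 g/mol = 0.209 g.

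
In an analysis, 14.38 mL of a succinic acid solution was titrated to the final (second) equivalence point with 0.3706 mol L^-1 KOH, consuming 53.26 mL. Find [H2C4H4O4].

0.686 M

n(KOH) = 0.3706 x 0.05326 = 0.01974 mol.
At the final (second) equivalence point, 2 mol OH^- react per mol H2C4H4O4, so n(H2C4H4O4) = 0.01974 / 2 = 0.009869 mol.
[H2C4H4O4] = 0.009869 / 0.01438 L = 0.686 M.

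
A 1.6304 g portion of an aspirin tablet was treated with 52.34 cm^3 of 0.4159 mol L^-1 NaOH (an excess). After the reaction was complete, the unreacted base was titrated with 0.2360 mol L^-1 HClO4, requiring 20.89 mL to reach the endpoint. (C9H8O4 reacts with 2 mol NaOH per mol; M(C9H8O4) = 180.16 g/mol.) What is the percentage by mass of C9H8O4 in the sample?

93.0%

Total n(NaOH) added = 0.4159 x 0.05234 = 0.02177 mol.
n(HClO4) used = 0.2360 x 0.02089 = 0.004930 mol, which equals the excess n(NaOH).
So n(NaOH) consumed by the sample = 0.02177 - 0.004930 = 0.01684 mol.
n(C9H8O4) = 0.01684 / 2 = 0.008419 mol.
mass C9H8O4 = 0.008419 x 180.16 = 1.517 g, so %C9H8O4 = 1.517/1.6304 x 100 = 93.0%.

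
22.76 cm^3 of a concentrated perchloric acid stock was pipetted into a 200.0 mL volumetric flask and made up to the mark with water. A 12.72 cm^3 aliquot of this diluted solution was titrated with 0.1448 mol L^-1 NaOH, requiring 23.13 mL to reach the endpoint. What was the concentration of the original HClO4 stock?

2.31 M

n(NaOH) = 0.1448 x 0.02313 = 0.003349 mol.
n(HClO4) in the aliquot = 0.003349 mol.
[diluted HClO4] = 0.003349 / 0.01272 = 0.2633 M.
Dilution factor = 200.0/22.76 = 8.787, so [stock] = 0.2633 x 8.787 = 2.31 M.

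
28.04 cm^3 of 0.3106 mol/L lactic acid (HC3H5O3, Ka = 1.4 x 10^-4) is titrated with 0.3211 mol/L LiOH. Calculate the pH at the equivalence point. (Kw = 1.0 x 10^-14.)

8.53

n(HC3H5O3) = 0.3106 x 0.02804 = 0.008709 mol; V(LiOH) at equivalence = 0.008709/0.3211 = 0.02712 L.
At equivalence all the acid is converted to C3H5O3-; total volume = 0.02804 + 0.02712 = 0.05516 L, so [C3H5O3-] = 0.008709/0.05516 = 0.1579 M.
Kb = Kw/Ka = 1.0e-14 / 1.4 x 10^-4 = 7.14e-11.
[OH^-] = sqrt(Kb x [C3H5O3-]) = sqrt(7.14e-11 x 0.1579) = 3.36e-6 M.
pOH = 5.47, so pH = 14.00 - 5.47 = 8.53.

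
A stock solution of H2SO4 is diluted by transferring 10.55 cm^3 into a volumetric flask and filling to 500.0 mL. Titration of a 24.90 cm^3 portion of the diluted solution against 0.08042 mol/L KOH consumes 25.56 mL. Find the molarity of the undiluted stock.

n(KOH) = 0.08042 x 0.02556 = 0.002056 mol.
n(H2SO4) in the aliquot = 0.002056 x 1/2 = 0.001028 mol.
[diluted H2SO4] = 0.001028 / 0.02490 = 0.04128 M.
Dilution factor = 500.0/10.55 = 47.39, so [stock] = 0.04128 x 47.39 = 1.96 M.

1.96 M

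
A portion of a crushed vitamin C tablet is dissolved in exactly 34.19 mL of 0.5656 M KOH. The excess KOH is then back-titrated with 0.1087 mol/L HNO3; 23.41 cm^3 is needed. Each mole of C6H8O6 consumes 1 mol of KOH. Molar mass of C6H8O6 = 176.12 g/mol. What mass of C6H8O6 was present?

Total n(KOH) added = 0.5656 x 0.03419 = 0.01934 mol.
n(HNO3) used = 0.1087 x 0.02341 = 0.002545 mol, which equals the excess n(KOH).
So n(KOH) consumed by the sample = 0.01934 - 0.002545 = 0.01679 mol.
n(C6H8O6) = 0.01679 / 1 = 0.01679 mol.
mass = 0.01679 mol x 176.12 g/mol = 2.96 g.

2.96 g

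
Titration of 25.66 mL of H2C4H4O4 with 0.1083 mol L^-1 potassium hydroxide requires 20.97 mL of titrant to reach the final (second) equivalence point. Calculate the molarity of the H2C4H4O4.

0.0443 M

n(KOH) = 0.1083 x 0.02097 = 0.002271 mol.
At the final (second) equivalence point, 2 mol OH^- react per mol H2C4H4O4, so n(H2C4H4O4) = 0.002271 / 2 = 0.001136 mol.
[H2C4H4O4] = 0.001136 / 0.02566 L = 0.0443 M.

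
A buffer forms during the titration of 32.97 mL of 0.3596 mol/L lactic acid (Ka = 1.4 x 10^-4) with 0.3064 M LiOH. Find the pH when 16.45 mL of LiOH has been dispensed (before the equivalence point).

Initial n(HC3H5O3) = 0.3596 x 0.03297 = 0.01186 mol.
n(LiOH) added = 0.3064 x 0.01645 = 0.005040 mol, converting that many moles of HC3H5O3 to C3H5O3-.
Remaining n(HC3H5O3) = 0.006816 mol; n(C3H5O3-) = 0.005040 mol.
By Henderson-Hasselbalch, pH = pKa + log([A^-]/[HA]) = 3.85 + log(0.005040/0.006816) = 3.85 + (-0.13) = 3.72.

3.72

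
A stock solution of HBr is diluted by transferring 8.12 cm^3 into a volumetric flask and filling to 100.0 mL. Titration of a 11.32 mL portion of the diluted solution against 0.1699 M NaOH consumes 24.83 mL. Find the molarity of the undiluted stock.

4.59 M

n(NaOH) = 0.1699 x 0.02483 = 0.004219 mol.
n(HBr) in the aliquot = 0.004219 mol.
[diluted HBr] = 0.004219 / 0.01132 = 0.3727 M.
Dilution factor = 100.0/8.120 = 12.32, so [stock] = 0.3727 x 12.32 = 4.59 M.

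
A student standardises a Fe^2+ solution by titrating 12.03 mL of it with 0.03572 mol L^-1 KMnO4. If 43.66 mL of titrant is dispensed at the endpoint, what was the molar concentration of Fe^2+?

0.648 M

n(KMnO4) = 0.03572 x 0.04366 = 0.001560 mol.
From the balanced equation, 1 mol KMnO4 reacts with 5 mol Fe^2+, so n(Fe^2+) = 0.001560 x 5/1 = 0.007798 mol.
[Fe^2+] = 0.007798 / 0.01203 L = 0.648 M.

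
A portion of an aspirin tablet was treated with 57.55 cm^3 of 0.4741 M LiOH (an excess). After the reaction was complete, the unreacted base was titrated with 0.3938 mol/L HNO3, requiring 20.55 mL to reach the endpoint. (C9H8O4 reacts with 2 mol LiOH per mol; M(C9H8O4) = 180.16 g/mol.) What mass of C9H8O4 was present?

1.73 g

Total n(LiOH) added = 0.4741 x 0.05755 = 0.02728 mol.
n(HNO3) used = 0.3938 x 0.02055 = 0.008093 mol, which equals the excess n(LiOH).
So n(LiOH) consumed by the sample = 0.02728 - 0.008093 = 0.01919 mol.
n(C9H8O4) = 0.01919 / 2 = 0.009596 mol.
mass = 0.009596 mol x 180.16 g/mol = 1.73 g.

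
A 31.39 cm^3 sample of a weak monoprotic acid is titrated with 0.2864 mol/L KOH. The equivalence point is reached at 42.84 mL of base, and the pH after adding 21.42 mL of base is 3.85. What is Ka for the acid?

21.42 mL is half of the equivalence volume, so this is the half-equivalence point where [HA] = [A^-].
At half-equivalence pH = pKa, so pKa = 3.85.
Ka = 10^(-3.85) = 1.4 x 10^-4.

1.4 x 10^-4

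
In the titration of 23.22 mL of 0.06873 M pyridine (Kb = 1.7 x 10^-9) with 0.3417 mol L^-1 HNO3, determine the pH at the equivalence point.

3.24

n(C5H5N) = 0.06873 x 0.02322 = 0.001596 mol; V(HNO3) at equivalence = 0.001596/0.3417 = 0.004671 L.
At equivalence the base is fully converted to C5H5NH+; total volume = 0.02789 L, so [C5H5NH+] = 0.001596/0.02789 = 0.05722 M.
Ka(C5H5NH+) = Kw/Kb = 1.0e-14 / 1.7 x 10^-9 = 5.88e-6.
[H^+] = sqrt(Ka x [C5H5NH+]) = sqrt(5.88e-6 x 0.05722) = 0.000580 M.
pH = -log(0.000580) = 3.24.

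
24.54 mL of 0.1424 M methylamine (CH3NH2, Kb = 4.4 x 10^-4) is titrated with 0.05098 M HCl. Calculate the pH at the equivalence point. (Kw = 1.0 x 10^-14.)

6.03

n(CH3NH2) = 0.1424 x 0.02454 = 0.003494 mol; V(HCl) at equivalence = 0.003494/0.05098 = 0.06855 L.
At equivalence the base is fully converted to CH3NH3+; total volume = 0.09309 L, so [CH3NH3+] = 0.003494/0.09309 = 0.03754 M.
Ka(CH3NH3+) = Kw/Kb = 1.0e-14 / 4.4 x 10^-4 = 2.27e-11.
[H^+] = sqrt(Ka x [CH3NH3+]) = sqrt(2.27e-11 x 0.03754) = 9.24e-7 M.
pH = -log(9.24e-7) = 6.03.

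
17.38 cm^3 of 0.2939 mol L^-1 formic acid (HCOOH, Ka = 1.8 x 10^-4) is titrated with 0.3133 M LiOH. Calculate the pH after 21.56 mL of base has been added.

12.63

n(acid) = 0.2939 x 0.01738 = 0.005108 mol; n(LiOH) added = 0.3133 x 0.02156 = 0.006755 mol.
Base is in excess by 0.006755 - 0.005108 = 0.001647 mol in a total volume of 0.03894 L.
[OH^-] = 0.001647/0.03894 = 0.04229 M, so pOH = 1.37 and pH = 14.00 - 1.37 = 12.63.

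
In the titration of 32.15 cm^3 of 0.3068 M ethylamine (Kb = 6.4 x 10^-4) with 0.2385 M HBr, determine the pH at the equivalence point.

5.84

n(C2H5NH2) = 0.3068 x 0.03215 = 0.009864 mol; V(HBr) at equivalence = 0.009864/0.2385 = 0.04136 L.
At equivalence the base is fully converted to C2H5NH3+; total volume = 0.07351 L, so [C2H5NH3+] = 0.009864/0.07351 = 0.1342 M.
Ka(C2H5NH3+) = Kw/Kb = 1.0e-14 / 6.4 x 10^-4 = 1.56e-11.
[H^+] = sqrt(Ka x [C2H5NH3+]) = sqrt(1.56e-11 x 0.1342) = 1.45e-6 M.
pH = -log(1.45e-6) = 5.84.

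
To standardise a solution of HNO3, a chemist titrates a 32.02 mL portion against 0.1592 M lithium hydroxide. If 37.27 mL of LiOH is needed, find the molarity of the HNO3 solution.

0.185 M

n(LiOH) delivered = 0.1592 x 0.03727 = 0.005933 mol.
For a 1:1 reaction, n(HNO3) = 0.005933 mol.
[HNO3] = 0.005933 mol / 0.03202 L = 0.185 M.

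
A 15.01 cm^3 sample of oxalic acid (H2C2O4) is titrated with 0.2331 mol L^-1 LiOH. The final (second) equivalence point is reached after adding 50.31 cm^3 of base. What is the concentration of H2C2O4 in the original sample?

0.391 M

n(LiOH) = 0.2331 x 0.05031 = 0.01173 mol.
At the final (second) equivalence point, 2 mol OH^- react per mol H2C2O4, so n(H2C2O4) = 0.01173 / 2 = 0.005864 mol.
[H2C2O4] = 0.005864 / 0.01501 L = 0.391 M.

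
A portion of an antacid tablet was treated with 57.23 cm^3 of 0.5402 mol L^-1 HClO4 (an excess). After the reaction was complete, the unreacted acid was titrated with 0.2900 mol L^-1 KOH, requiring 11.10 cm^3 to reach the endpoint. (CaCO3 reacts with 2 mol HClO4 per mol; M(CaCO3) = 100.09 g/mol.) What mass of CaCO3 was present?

1.39 g

Total n(HClO4) added = 0.5402 x 0.05723 = 0.03092 mol.
n(KOH) used = 0.2900 x 0.01110 = 0.003219 mol, which equals the excess n(HClO4).
So n(HClO4) consumed by the sample = 0.03092 - 0.003219 = 0.02770 mol.
n(CaCO3) = 0.02770 / 2 = 0.01385 mol.
mass = 0.01385 mol x 100.09 g/mol = 1.39 g.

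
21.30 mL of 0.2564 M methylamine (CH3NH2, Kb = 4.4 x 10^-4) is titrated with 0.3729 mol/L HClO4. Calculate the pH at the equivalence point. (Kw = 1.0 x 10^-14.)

n(CH3NH2) = 0.2564 x 0.02130 = 0.005461 mol; V(HClO4) at equivalence = 0.005461/0.3729 = 0.01465 L.
At equivalence the base is fully converted to CH3NH3+; total volume = 0.03595 L, so [CH3NH3+] = 0.005461/0.03595 = 0.1519 M.
Ka(CH3NH3+) = Kw/Kb = 1.0e-14 / 4.4 x 10^-4 = 2.27e-11.
[H^+] = sqrt(Ka x [CH3NH3+]) = sqrt(2.27e-11 x 0.1519) = 1.86e-6 M.
pH = -log(1.86e-6) = 5.73.

5.73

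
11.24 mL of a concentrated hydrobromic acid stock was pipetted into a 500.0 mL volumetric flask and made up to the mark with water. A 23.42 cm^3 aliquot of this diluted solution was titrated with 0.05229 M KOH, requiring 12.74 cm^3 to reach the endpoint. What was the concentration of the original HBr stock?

n(KOH) = 0.05229 x 0.01274 = 0.0006662 mol.
n(HBr) in the aliquot = 0.0006662 mol.
[diluted HBr] = 0.0006662 / 0.02342 = 0.02844 M.
Dilution factor = 500.0/11.24 = 44.48, so [stock] = 0.02844 x 44.48 = 1.27 M.

1.27 M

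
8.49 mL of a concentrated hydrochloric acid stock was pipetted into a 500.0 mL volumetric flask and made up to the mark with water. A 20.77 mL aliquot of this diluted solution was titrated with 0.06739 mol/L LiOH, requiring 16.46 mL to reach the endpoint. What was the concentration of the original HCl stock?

3.15 M

n(LiOH) = 0.06739 x 0.01646 = 0.001109 mol.
n(HCl) in the aliquot = 0.001109 mol.
[diluted HCl] = 0.001109 / 0.02077 = 0.05341 M.
Dilution factor = 500.0/8.490 = 58.89, so [stock] = 0.05341 x 58.89 = 3.15 M.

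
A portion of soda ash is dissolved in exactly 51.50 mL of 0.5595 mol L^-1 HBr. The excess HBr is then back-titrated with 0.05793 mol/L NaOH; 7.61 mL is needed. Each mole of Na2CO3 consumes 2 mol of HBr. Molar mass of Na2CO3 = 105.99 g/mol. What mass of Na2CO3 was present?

Total n(HBr) added = 0.5595 x 0.05150 = 0.02881 mol.
n(NaOH) used = 0.05793 x 0.007610 = 0.0004408 mol, which equals the excess n(HBr).
So n(HBr) consumed by the sample = 0.02881 - 0.0004408 = 0.02837 mol.
n(Na2CO3) = 0.02837 / 2 = 0.01419 mol.
mass = 0.01419 mol x 105.99 g/mol = 1.50 g.

1.50 g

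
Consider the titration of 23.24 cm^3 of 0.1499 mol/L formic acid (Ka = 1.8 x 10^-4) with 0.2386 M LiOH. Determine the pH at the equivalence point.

8.35

n(HCOOH) = 0.1499 x 0.02324 = 0.003484 mol; V(LiOH) at equivalence = 0.003484/0.2386 = 0.01460 L.
At equivalence all the acid is converted to HCOO-; total volume = 0.02324 + 0.01460 = 0.03784 L, so [HCOO-] = 0.003484/0.03784 = 0.09206 M.
Kb = Kw/Ka = 1.0e-14 / 1.8 x 10^-4 = 5.56e-11.
[OH^-] = sqrt(Kb x [HCOO-]) = sqrt(5.56e-11 x 0.09206) = 2.26e-6 M.
pOH = 5.65, so pH = 14.00 - 5.65 = 8.35.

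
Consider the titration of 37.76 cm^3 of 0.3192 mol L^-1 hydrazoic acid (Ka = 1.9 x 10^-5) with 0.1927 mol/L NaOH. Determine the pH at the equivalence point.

8.90

n(HN3) = 0.3192 x 0.03776 = 0.01205 mol; V(NaOH) at equivalence = 0.01205/0.1927 = 0.06255 L.
At equivalence all the acid is converted to N3-; total volume = 0.03776 + 0.06255 = 0.1003 L, so [N3-] = 0.01205/0.1003 = 0.1202 M.
Kb = Kw/Ka = 1.0e-14 / 1.9 x 10^-5 = 5.26e-10.
[OH^-] = sqrt(Kb x [N3-]) = sqrt(5.26e-10 x 0.1202) = 7.95e-6 M.
pOH = 5.10, so pH = 14.00 - 5.10 = 8.90.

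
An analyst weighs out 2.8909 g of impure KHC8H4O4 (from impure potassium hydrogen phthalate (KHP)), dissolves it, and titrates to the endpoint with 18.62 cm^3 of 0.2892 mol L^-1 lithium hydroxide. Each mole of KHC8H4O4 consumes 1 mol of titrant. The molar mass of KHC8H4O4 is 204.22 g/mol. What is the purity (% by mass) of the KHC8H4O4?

38.0%

n(LiOH) = 0.2892 x 0.01862 = 0.005385 mol.
n(KHC8H4O4) = 0.005385 / 1 = 0.005385 mol.
mass of KHC8H4O4 = 0.005385 x 204.22 = 1.100 g.
% purity = 1.100 / 2.8909 x 100 = 38.0%.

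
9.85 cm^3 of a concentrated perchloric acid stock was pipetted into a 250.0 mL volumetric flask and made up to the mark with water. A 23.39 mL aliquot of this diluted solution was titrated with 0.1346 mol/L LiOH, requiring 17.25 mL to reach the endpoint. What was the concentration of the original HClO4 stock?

n(LiOH) = 0.1346 x 0.01725 = 0.002322 mol.
n(HClO4) in the aliquot = 0.002322 mol.
[diluted HClO4] = 0.002322 / 0.02339 = 0.09927 M.
Dilution factor = 250.0/9.850 = 25.38, so [stock] = 0.09927 x 25.38 = 2.52 M.

2.52 M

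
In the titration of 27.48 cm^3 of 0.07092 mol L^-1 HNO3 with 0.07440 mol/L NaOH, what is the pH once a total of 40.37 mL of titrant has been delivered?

n(acid) = 0.07092 x 0.02748 = 0.001949 mol; n(NaOH) added = 0.07440 x 0.04037 = 0.003004 mol.
Base is in excess by 0.003004 - 0.001949 = 0.001055 mol in a total volume of 0.06785 L.
[OH^-] = 0.001055/0.06785 = 0.01554 M, so pOH = 1.81 and pH = 14.00 - 1.81 = 12.19.

12.19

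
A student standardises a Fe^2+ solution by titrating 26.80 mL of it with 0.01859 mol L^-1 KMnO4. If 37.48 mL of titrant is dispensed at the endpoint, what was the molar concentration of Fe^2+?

0.130 M

n(KMnO4) = 0.01859 x 0.03748 = 0.0006968 mol.
From the balanced equation, 1 mol KMnO4 reacts with 5 mol Fe^2+, so n(Fe^2+) = 0.0006968 x 5/1 = 0.003484 mol.
[Fe^2+] = 0.003484 / 0.02680 L = 0.130 M.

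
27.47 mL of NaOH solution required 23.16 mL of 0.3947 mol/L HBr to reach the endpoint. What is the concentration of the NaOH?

n(HBr) delivered = 0.3947 x 0.02316 = 0.009141 mol.
For a 1:1 reaction, n(NaOH) = 0.009141 mol.
[NaOH] = 0.009141 mol / 0.02747 L = 0.333 M.

0.333 M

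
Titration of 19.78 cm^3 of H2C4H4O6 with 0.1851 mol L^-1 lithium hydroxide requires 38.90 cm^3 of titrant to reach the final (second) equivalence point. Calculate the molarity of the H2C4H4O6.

n(LiOH) = 0.1851 x 0.03890 = 0.007200 mol.
At the final (second) equivalence point, 2 mol OH^- react per mol H2C4H4O6, so n(H2C4H4O6) = 0.007200 / 2 = 0.003600 mol.
[H2C4H4O6] = 0.003600 / 0.01978 L = 0.182 M.

0.182 M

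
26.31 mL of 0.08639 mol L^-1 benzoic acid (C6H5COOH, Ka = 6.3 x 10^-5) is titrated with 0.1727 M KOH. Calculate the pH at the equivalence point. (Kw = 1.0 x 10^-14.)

n(C6H5COOH) = 0.08639 x 0.02631 = 0.002273 mol; V(KOH) at equivalence = 0.002273/0.1727 = 0.01316 L.
At equivalence all the acid is converted to C6H5COO-; total volume = 0.02631 + 0.01316 = 0.03947 L, so [C6H5COO-] = 0.002273/0.03947 = 0.05758 M.
Kb = Kw/Ka = 1.0e-14 / 6.3 x 10^-5 = 1.59e-10.
[OH^-] = sqrt(Kb x [C6H5COO-]) = sqrt(1.59e-10 x 0.05758) = 3.02e-6 M.
pOH = 5.52, so pH = 14.00 - 5.52 = 8.48.

8.48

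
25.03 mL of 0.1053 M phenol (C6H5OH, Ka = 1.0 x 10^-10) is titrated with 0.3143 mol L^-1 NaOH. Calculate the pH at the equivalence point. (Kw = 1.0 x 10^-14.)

11.45

n(C6H5OH) = 0.1053 x 0.02503 = 0.002636 mol; V(NaOH) at equivalence = 0.002636/0.3143 = 0.008386 L.
At equivalence all the acid is converted to C6H5O-; total volume = 0.02503 + 0.008386 = 0.03342 L, so [C6H5O-] = 0.002636/0.03342 = 0.07887 M.
Kb = Kw/Ka = 1.0e-14 / 1.0 x 10^-10 = 0.000100.
[OH^-] = sqrt(Kb x [C6H5O-]) = sqrt(0.000100 x 0.07887) = 0.00281 M.
pOH = 2.55, so pH = 14.00 - 2.55 = 11.45.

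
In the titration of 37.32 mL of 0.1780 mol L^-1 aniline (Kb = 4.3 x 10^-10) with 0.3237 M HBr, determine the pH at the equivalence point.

n(C6H5NH2) = 0.1780 x 0.03732 = 0.006643 mol; V(HBr) at equivalence = 0.006643/0.3237 = 0.02052 L.
At equivalence the base is fully converted to C6H5NH3+; total volume = 0.05784 L, so [C6H5NH3+] = 0.006643/0.05784 = 0.1148 M.
Ka(C6H5NH3+) = Kw/Kb = 1.0e-14 / 4.3 x 10^-10 = 2.33e-5.
[H^+] = sqrt(Ka x [C6H5NH3+]) = sqrt(2.33e-5 x 0.1148) = 0.00163 M.
pH = -log(0.00163) = 2.79.

2.79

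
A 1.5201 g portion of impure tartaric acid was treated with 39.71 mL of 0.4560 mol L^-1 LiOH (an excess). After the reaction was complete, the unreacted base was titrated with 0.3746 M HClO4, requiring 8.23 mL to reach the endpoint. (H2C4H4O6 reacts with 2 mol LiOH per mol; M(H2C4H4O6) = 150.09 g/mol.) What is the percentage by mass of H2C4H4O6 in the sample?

Total n(LiOH) added = 0.4560 x 0.03971 = 0.01811 mol.
n(HClO4) used = 0.3746 x 0.008230 = 0.003083 mol, which equals the excess n(LiOH).
So n(LiOH) consumed by the sample = 0.01811 - 0.003083 = 0.01502 mol.
n(H2C4H4O6) = 0.01502 / 2 = 0.007512 mol.
mass H2C4H4O6 = 0.007512 x 150.09 = 1.128 g, so %H2C4H4O6 = 1.128/1.5201 x 100 = 74.2%.

74.2%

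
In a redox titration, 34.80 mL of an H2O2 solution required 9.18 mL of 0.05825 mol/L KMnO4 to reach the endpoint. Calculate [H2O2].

0.0384 M

n(KMnO4) = 0.05825 x 0.009180 = 0.0005347 mol.
From the balanced equation, 2 mol KMnO4 reacts with 5 mol H2O2, so n(H2O2) = 0.0005347 x 5/2 = 0.001337 mol.
[H2O2] = 0.001337 / 0.03480 L = 0.0384 M.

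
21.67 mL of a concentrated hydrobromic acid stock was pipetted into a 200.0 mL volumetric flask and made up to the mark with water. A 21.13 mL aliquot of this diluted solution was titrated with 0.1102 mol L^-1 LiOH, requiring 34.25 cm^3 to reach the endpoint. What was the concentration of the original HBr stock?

n(LiOH) = 0.1102 x 0.03425 = 0.003774 mol.
n(HBr) in the aliquot = 0.003774 mol.
[diluted HBr] = 0.003774 / 0.02113 = 0.1786 M.
Dilution factor = 200.0/21.67 = 9.229, so [stock] = 0.1786 x 9.229 = 1.65 M.

1.65 M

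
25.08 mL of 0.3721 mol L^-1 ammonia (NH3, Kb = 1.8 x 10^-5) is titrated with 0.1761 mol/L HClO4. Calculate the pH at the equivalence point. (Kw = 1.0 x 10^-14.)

n(NH3) = 0.3721 x 0.02508 = 0.009332 mol; V(HClO4) at equivalence = 0.009332/0.1761 = 0.05299 L.
At equivalence the base is fully converted to NH4+; total volume = 0.07807 L, so [NH4+] = 0.009332/0.07807 = 0.1195 M.
Ka(NH4+) = Kw/Kb = 1.0e-14 / 1.8 x 10^-5 = 5.56e-10.
[H^+] = sqrt(Ka x [NH4+]) = sqrt(5.56e-10 x 0.1195) = 8.15e-6 M.
pH = -log(8.15e-6) = 5.09.

5.09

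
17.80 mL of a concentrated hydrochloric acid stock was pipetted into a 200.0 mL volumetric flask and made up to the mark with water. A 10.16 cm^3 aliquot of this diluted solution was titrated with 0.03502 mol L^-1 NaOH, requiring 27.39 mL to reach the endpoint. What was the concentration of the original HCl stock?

n(NaOH) = 0.03502 x 0.02739 = 0.0009592 mol.
n(HCl) in the aliquot = 0.0009592 mol.
[diluted HCl] = 0.0009592 / 0.01016 = 0.09441 M.
Dilution factor = 200.0/17.80 = 11.24, so [stock] = 0.09441 x 11.24 = 1.06 M.

1.06 M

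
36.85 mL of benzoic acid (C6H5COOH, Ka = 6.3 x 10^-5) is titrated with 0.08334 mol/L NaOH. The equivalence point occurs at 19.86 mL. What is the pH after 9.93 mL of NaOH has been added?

4.20

9.93 mL is exactly half the equivalence volume (19.86/2), i.e. the half-equivalence point.
There, n(HA) = n(A^-), so pH = pKa = -log(6.3 x 10^-5) = 4.20.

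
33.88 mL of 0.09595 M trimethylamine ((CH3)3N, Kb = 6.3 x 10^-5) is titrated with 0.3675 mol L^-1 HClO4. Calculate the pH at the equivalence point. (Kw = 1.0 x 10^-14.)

n((CH3)3N) = 0.09595 x 0.03388 = 0.003251 mol; V(HClO4) at equivalence = 0.003251/0.3675 = 0.008846 L.
At equivalence the base is fully converted to (CH3)3NH+; total volume = 0.04273 L, so [(CH3)3NH+] = 0.003251/0.04273 = 0.07609 M.
Ka((CH3)3NH+) = Kw/Kb = 1.0e-14 / 6.3 x 10^-5 = 1.59e-10.
[H^+] = sqrt(Ka x [(CH3)3NH+]) = sqrt(1.59e-10 x 0.07609) = 3.48e-6 M.
pH = -log(3.48e-6) = 5.46.

5.46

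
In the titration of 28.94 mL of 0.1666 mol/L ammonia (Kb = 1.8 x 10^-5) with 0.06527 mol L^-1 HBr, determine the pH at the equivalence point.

5.29

n(NH3) = 0.1666 x 0.02894 = 0.004821 mol; V(HBr) at equivalence = 0.004821/0.06527 = 0.07387 L.
At equivalence the base is fully converted to NH4+; total volume = 0.1028 L, so [NH4+] = 0.004821/0.1028 = 0.04690 M.
Ka(NH4+) = Kw/Kb = 1.0e-14 / 1.8 x 10^-5 = 5.56e-10.
[H^+] = sqrt(Ka x [NH4+]) = sqrt(5.56e-10 x 0.04690) = 5.10e-6 M.
pH = -log(5.10e-6) = 5.29.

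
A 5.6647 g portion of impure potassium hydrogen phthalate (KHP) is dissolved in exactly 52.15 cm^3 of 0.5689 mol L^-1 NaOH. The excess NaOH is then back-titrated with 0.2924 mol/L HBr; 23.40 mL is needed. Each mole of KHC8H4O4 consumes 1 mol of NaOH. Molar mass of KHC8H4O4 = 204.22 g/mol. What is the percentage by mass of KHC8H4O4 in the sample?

82.3%

Total n(NaOH) added = 0.5689 x 0.05215 = 0.02967 mol.
n(HBr) used = 0.2924 x 0.02340 = 0.006842 mol, which equals the excess n(NaOH).
So n(NaOH) consumed by the sample = 0.02967 - 0.006842 = 0.02283 mol.
n(KHC8H4O4) = 0.02283 / 1 = 0.02283 mol.
mass KHC8H4O4 = 0.02283 x 204.22 = 4.662 g, so %KHC8H4O4 = 4.662/5.6647 x 100 = 82.3%.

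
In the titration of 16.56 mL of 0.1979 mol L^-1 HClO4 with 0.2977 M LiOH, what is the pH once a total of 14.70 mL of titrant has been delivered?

n(acid) = 0.1979 x 0.01656 = 0.003277 mol; n(LiOH) added = 0.2977 x 0.01470 = 0.004376 mol.
Base is in excess by 0.004376 - 0.003277 = 0.001099 mol in a total volume of 0.03126 L.
[OH^-] = 0.001099/0.03126 = 0.03516 M, so pOH = 1.45 and pH = 14.00 - 1.45 = 12.55.

12.55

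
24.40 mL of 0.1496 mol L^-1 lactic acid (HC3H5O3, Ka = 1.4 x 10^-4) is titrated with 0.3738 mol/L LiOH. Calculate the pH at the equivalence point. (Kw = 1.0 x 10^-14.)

n(HC3H5O3) = 0.1496 x 0.02440 = 0.003650 mol; V(LiOH) at equivalence = 0.003650/0.3738 = 0.009765 L.
At equivalence all the acid is converted to C3H5O3-; total volume = 0.02440 + 0.009765 = 0.03417 L, so [C3H5O3-] = 0.003650/0.03417 = 0.1068 M.
Kb = Kw/Ka = 1.0e-14 / 1.4 x 10^-4 = 7.14e-11.
[OH^-] = sqrt(Kb x [C3H5O3-]) = sqrt(7.14e-11 x 0.1068) = 2.76e-6 M.
pOH = 5.56, so pH = 14.00 - 5.56 = 8.44.

8.44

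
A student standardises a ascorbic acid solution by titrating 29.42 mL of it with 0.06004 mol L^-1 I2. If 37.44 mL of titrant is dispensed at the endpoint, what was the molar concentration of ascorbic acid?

0.0764 M

n(I2) = 0.06004 x 0.03744 = 0.002248 mol.
From the balanced equation, 1 mol I2 reacts with 1 mol ascorbic acid, so n(ascorbic acid) = 0.002248 x 1/1 = 0.002248 mol.
[ascorbic acid] = 0.002248 / 0.02942 L = 0.0764 M.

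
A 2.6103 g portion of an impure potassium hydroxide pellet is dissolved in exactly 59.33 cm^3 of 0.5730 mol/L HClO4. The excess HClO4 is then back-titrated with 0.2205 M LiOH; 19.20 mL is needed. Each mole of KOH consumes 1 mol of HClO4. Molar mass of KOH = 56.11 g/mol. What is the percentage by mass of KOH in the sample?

Total n(HClO4) added = 0.5730 x 0.05933 = 0.03400 mol.
n(LiOH) used = 0.2205 x 0.01920 = 0.004234 mol, which equals the excess n(HClO4).
So n(HClO4) consumed by the sample = 0.03400 - 0.004234 = 0.02976 mol.
n(KOH) = 0.02976 / 1 = 0.02976 mol.
mass KOH = 0.02976 x 56.11 = 1.670 g, so %KOH = 1.670/2.6103 x 100 = 64.0%.

64.0%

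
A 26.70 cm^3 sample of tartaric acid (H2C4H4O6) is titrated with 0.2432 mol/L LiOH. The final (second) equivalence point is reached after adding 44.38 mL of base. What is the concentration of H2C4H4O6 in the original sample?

n(LiOH) = 0.2432 x 0.04438 = 0.01079 mol.
At the final (second) equivalence point, 2 mol OH^- react per mol H2C4H4O6, so n(H2C4H4O6) = 0.01079 / 2 = 0.005397 mol.
[H2C4H4O6] = 0.005397 / 0.02670 L = 0.202 M.

0.202 M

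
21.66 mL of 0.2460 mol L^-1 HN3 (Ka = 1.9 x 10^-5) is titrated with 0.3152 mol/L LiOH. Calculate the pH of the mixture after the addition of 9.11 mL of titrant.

Initial n(HN3) = 0.2460 x 0.02166 = 0.005328 mol.
n(LiOH) added = 0.3152 x 0.009110 = 0.002871 mol, converting that many moles of HN3 to N3-.
Remaining n(HN3) = 0.002457 mol; n(N3-) = 0.002871 mol.
By Henderson-Hasselbalch, pH = pKa + log([A^-]/[HA]) = 4.72 + log(0.002871/0.002457) = 4.72 + (+0.07) = 4.79.

4.79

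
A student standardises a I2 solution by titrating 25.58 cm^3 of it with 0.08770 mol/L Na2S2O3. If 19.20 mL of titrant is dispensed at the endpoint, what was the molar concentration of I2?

n(Na2S2O3) = 0.08770 x 0.01920 = 0.001684 mol.
From the balanced equation, 2 mol Na2S2O3 reacts with 1 mol I2, so n(I2) = 0.001684 x 1/2 = 0.0008419 mol.
[I2] = 0.0008419 / 0.02558 L = 0.0329 M.

0.0329 M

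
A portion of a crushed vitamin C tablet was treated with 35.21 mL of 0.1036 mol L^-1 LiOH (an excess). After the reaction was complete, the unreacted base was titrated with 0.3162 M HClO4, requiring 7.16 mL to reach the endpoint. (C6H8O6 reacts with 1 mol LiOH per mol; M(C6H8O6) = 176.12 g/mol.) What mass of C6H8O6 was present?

0.244 g

Total n(LiOH) added = 0.1036 x 0.03521 = 0.003648 mol.
n(HClO4) used = 0.3162 x 0.007160 = 0.002264 mol, which equals the excess n(LiOH).
So n(LiOH) consumed by the sample = 0.003648 - 0.002264 = 0.001384 mol.
n(C6H8O6) = 0.001384 / 1 = 0.001384 mol.
mass = 0.001384 mol x 176.12 g/mol = 0.244 g.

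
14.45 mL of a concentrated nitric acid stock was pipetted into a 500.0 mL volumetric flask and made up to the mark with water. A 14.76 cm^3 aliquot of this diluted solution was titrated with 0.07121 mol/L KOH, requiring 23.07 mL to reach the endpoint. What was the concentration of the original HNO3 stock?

n(KOH) = 0.07121 x 0.02307 = 0.001643 mol.
n(HNO3) in the aliquot = 0.001643 mol.
[diluted HNO3] = 0.001643 / 0.01476 = 0.1113 M.
Dilution factor = 500.0/14.45 = 34.60, so [stock] = 0.1113 x 34.60 = 3.85 M.

3.85 M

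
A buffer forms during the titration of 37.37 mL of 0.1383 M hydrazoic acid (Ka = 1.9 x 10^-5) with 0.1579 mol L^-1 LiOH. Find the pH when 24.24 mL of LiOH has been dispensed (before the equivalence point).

5.18

Initial n(HN3) = 0.1383 x 0.03737 = 0.005168 mol.
n(LiOH) added = 0.1579 x 0.02424 = 0.003827 mol, converting that many moles of HN3 to N3-.
Remaining n(HN3) = 0.001341 mol; n(N3-) = 0.003827 mol.
By Henderson-Hasselbalch, pH = pKa + log([A^-]/[HA]) = 4.72 + log(0.003827/0.001341) = 4.72 + (+0.46) = 5.18.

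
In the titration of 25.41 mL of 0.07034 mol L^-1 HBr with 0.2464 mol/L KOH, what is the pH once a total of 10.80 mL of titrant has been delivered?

n(acid) = 0.07034 x 0.02541 = 0.001787 mol; n(KOH) added = 0.2464 x 0.01080 = 0.002661 mol.
Base is in excess by 0.002661 - 0.001787 = 0.0008738 mol in a total volume of 0.03621 L.
[OH^-] = 0.0008738/0.03621 = 0.02413 M, so pOH = 1.62 and pH = 14.00 - 1.62 = 12.38.

12.38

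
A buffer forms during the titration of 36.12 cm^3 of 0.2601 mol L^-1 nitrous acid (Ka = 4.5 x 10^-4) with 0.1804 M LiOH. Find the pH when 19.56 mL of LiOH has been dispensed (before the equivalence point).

Initial n(HNO2) = 0.2601 x 0.03612 = 0.009395 mol.
n(LiOH) added = 0.1804 x 0.01956 = 0.003529 mol, converting that many moles of HNO2 to NO2-.
Remaining n(HNO2) = 0.005866 mol; n(NO2-) = 0.003529 mol.
By Henderson-Hasselbalch, pH = pKa + log([A^-]/[HA]) = 3.35 + log(0.003529/0.005866) = 3.35 + (-0.22) = 3.13.

3.13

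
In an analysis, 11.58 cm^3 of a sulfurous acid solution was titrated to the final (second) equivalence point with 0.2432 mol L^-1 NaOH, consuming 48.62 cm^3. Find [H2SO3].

0.511 M

n(NaOH) = 0.2432 x 0.04862 = 0.01182 mol.
At the final (second) equivalence point, 2 mol OH^- react per mol H2SO3, so n(H2SO3) = 0.01182 / 2 = 0.005912 mol.
[H2SO3] = 0.005912 / 0.01158 L = 0.511 M.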